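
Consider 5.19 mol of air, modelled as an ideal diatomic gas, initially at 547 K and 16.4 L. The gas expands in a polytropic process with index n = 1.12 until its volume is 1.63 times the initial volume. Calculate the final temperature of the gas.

516 K

P₁ = nRT₁/V₁ = 5.19×8.314×547/16.4 = 1440 kPa.
Polytropic n=1.12: T₂ = T₁(V₁/V₂)^(n−1) = 547×(0.613)^0.12 = 516 K; P₂ = P₁(V₁/V₂)^n = 833 kPa.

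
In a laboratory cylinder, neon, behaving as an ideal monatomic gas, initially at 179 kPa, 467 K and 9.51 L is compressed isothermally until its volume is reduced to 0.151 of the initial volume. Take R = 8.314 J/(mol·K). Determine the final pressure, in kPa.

Isothermal: T stays 467 K; PV = const ⇒ V₂ = 1.44 L, P₂ = 1190 kPa.

1190 kPa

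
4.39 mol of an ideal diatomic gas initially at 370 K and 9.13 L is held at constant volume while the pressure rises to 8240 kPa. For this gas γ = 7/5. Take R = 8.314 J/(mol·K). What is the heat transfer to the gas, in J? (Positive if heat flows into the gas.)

154000 J

P₁ = nRT₁/V₁ = 4.39×8.314×370/9.13 = 1480 kPa.
Isochoric: V stays 9.13 L; P/T = const ⇒ T₂ = 2060 K, P₂ = 8240 kPa.
W = 0 (no volume change).
ΔU = nCvΔT = 4.39×20.8×(2060−370) = 154000 J.
Q = ΔU = 154000 J.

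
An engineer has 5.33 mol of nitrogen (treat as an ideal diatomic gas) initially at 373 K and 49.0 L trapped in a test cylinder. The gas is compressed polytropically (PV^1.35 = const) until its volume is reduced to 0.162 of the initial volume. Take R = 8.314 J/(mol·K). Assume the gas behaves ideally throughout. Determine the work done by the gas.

P₁ = nRT₁/V₁ = 5.33×8.314×373/49.0 = 337 kPa.
Polytropic n=1.35: T₂ = T₁(V₁/V₂)^(n−1) = 373×(6.17)^0.35 = 705 K; P₂ = P₁(V₁/V₂)^n = 3940 kPa.
W = (P₁V₁−P₂V₂)/(n−1) = (337×49.0−3940×7.94)/0.35 = -42100 J.

-42100 J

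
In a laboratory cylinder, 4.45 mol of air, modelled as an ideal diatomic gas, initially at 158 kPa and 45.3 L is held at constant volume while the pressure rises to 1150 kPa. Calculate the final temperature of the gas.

T₁ = P₁V₁/(nR) = 158×45.3/(4.45×8.314) = 193 K.
Isochoric: V stays 45.3 L; P/T = const ⇒ T₂ = 1410 K, P₂ = 1150 kPa.

1410 K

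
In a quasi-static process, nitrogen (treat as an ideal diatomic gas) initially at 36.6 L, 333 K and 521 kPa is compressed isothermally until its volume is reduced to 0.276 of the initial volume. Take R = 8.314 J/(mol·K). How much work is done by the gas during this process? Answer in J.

-24500 J

n = P₁V₁/(RT₁) = 521×36.6/(8.314×333) = 6.89 mol.
Isothermal: T stays 333 K; PV = const ⇒ V₂ = 10.1 L, P₂ = 1890 kPa.
W = nRT ln(V₂/V₁) = 6.89×8.314×333×ln(0.276) = -24500 J.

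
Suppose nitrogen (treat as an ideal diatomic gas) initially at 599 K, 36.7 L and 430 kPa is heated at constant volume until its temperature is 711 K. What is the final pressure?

Isochoric: V stays 36.7 L; P/T = const ⇒ T₂ = 711 K, P₂ = 510 kPa.

510 kPa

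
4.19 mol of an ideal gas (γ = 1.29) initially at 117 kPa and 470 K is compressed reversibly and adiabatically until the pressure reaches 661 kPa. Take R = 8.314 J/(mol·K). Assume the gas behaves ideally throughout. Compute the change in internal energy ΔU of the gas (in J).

26900 J

V₁ = nRT₁/P₁ = 4.19×8.314×470/117 = 140 L.
Adiabatic: T₂/T₁ = (P₂/P₁)^((γ−1)/γ) ⇒ T₂ = 470×(5.65)^0.225 = 694 K; V₂ = 36.6 L.
For an ideal gas ΔU = nCvΔT with Cv = R/(γ−1) = 28.7 J/(mol·K).
ΔU = 4.19×28.7×(694−470) = 26900 J.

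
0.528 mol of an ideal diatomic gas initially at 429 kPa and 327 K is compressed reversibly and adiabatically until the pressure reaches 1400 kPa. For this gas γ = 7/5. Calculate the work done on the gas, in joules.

1440 J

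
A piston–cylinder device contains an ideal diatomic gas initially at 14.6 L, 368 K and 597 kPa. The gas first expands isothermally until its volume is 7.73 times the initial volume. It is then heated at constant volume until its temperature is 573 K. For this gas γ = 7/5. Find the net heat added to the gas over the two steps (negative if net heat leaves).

n = P₁V₁/(RT₁) = 597×14.6/(8.314×368) = 2.85 mol.
Step 1 — Isothermal: T stays 368 K; PV = const ⇒ V₂ = 113 L, P₂ = 77.2 kPa.
ΔU = 0 (ideal gas, T constant).
W = nRT ln(V₂/V₁) = 2.85×8.314×368×ln(7.73) = 17800 J.
Q = ΔU + W = 17800 J.
State after step 1: P = 77.2 kPa, V = 113 L, T = 368 K.
Step 2 — Isochoric: V stays 113 L; P/T = const ⇒ T₂ = 573 K, P₂ = 120 kPa.
W = 0 (no volume change).
ΔU = nCvΔT = 2.85×20.8×(573−368) = 12100 J.
Q = ΔU = 12100 J.
Net over both steps: W = 17800 J, Q = 30000 J, ΔU = 12100 J.

30000 J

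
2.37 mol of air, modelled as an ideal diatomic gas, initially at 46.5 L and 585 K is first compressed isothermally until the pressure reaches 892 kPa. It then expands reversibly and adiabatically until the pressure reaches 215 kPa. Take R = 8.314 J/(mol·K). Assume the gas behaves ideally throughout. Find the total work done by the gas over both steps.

-5130 J

P₁ = nRT₁/V₁ = 2.37×8.314×585/46.5 = 248 kPa.
Step 1 — Isothermal: T stays 585 K; PV = const ⇒ V₂ = 12.9 L, P₂ = 892 kPa.
ΔU = 0 (ideal gas, T constant).
W = nRT ln(V₂/V₁) = 2.37×8.314×585×ln(0.278) = -14800 J.
Q = ΔU + W = -14800 J.
State after step 1: P = 892 kPa, V = 12.9 L, T = 585 K.
Step 2 — Adiabatic: T₂/T₁ = (P₂/P₁)^((γ−1)/γ) ⇒ T₂ = 585×(0.241)^0.286 = 390 K; V₂ = 35.7 L.
ΔU = nCvΔT = 2.37×20.8×(390−585) = -9630 J.
Q = 0 for an adiabatic process, so W = −ΔU = 9630 J.
Net over both steps: W = -5130 J, Q = -14800 J, ΔU = -9630 J.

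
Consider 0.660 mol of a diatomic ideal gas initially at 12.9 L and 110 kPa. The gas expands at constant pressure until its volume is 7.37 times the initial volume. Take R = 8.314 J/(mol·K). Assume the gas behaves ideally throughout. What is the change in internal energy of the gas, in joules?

22600 J

T₁ = P₁V₁/(nR) = 110×12.9/(0.660×8.314) = 259 K.
Isobaric: P stays 110 kPa; V/T = const ⇒ T₂ = 1910 K, V₂ = 95.1 L.
For an ideal gas ΔU = nCvΔT with Cv = (5/2)R = 20.8 J/(mol·K).
ΔU = 0.660×20.8×(1910−259) = 22600 J.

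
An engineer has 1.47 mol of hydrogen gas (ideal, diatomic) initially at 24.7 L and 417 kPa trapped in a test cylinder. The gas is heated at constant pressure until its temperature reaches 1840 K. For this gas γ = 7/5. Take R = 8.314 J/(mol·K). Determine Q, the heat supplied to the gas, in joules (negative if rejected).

T₁ = P₁V₁/(nR) = 417×24.7/(1.47×8.314) = 843 K.
Isobaric: P stays 417 kPa; V/T = const ⇒ T₂ = 1840 K, V₂ = 53.9 L.
W = PΔV = 417×(53.9−24.7) kPa·L = 12200 J.
ΔU = nCvΔT = 1.47×20.8×(1840−843) = 30500 J.
Q = ΔU + W = nCpΔT = 42700 J.

42700 J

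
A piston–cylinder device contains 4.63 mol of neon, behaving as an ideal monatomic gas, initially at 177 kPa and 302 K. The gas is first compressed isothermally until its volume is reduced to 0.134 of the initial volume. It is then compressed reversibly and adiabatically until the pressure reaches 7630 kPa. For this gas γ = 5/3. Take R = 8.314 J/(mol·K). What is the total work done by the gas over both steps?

V₁ = nRT₁/P₁ = 4.63×8.314×302/177 = 65.7 L.
Step 1 — Isothermal: T stays 302 K; PV = const ⇒ V₂ = 8.80 L, P₂ = 1320 kPa.
ΔU = 0 (ideal gas, T constant).
W = nRT ln(V₂/V₁) = 4.63×8.314×302×ln(0.134) = -23400 J.
Q = ΔU + W = -23400 J.
State after step 1: P = 1320 kPa, V = 8.80 L, T = 302 K.
Step 2 — Adiabatic: T₂/T₁ = (P₂/P₁)^((γ−1)/γ) ⇒ T₂ = 302×(5.78)^0.400 = 609 K; V₂ = 3.07 L.
ΔU = nCvΔT = 4.63×12.5×(609−302) = 17700 J.
Q = 0 for an adiabatic process, so W = −ΔU = -17700 J.
Net over both steps: W = -41100 J, Q = -23400 J, ΔU = 17700 J.

-41100 J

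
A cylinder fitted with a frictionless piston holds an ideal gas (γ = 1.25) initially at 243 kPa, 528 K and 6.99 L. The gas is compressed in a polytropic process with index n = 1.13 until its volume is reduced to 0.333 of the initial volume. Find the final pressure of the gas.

842 kPa

Polytropic n=1.13: T₂ = T₁(V₁/V₂)^(n−1) = 528×(3.00)^0.13 = 609 K; P₂ = P₁(V₁/V₂)^n = 842 kPa.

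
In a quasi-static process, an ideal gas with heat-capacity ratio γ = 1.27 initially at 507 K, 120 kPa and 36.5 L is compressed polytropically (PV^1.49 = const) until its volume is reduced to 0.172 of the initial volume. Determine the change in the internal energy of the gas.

n = P₁V₁/(RT₁) = 120×36.5/(8.314×507) = 1.04 mol.
Polytropic n=1.49: T₂ = T₁(V₁/V₂)^(n−1) = 507×(5.81)^0.49 = 1200 K; P₂ = P₁(V₁/V₂)^n = 1650 kPa.
For an ideal gas ΔU = nCvΔT with Cv = R/(γ−1) = 30.8 J/(mol·K).
ΔU = 1.04×30.8×(1200−507) = 22200 J.

22200 J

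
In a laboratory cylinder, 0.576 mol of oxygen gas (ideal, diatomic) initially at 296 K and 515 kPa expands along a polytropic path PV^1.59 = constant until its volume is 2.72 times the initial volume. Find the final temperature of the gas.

164 K

V₁ = nRT₁/P₁ = 0.576×8.314×296/515 = 2.75 L.
Polytropic n=1.59: T₂ = T₁(V₁/V₂)^(n−1) = 296×(0.368)^0.59 = 164 K; P₂ = P₁(V₁/V₂)^n = 105 kPa.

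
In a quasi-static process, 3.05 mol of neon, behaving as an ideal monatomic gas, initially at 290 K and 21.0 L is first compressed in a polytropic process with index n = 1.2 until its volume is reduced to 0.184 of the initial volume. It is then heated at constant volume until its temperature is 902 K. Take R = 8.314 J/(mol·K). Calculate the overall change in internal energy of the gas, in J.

P₁ = nRT₁/V₁ = 3.05×8.314×290/21.0 = 350 kPa.
Step 1 — Polytropic n=1.2: T₂ = T₁(V₁/V₂)^(n−1) = 290×(5.43)^0.20 = 407 K; P₂ = P₁(V₁/V₂)^n = 2670 kPa.
W = (P₁V₁−P₂V₂)/(n−1) = (350×21.0−2670×3.86)/0.20 = -14800 J.
ΔU = nCvΔT = 3.05×12.5×(407−290) = 4440 J.
Q = ΔU + W = -10400 J.
State after step 1: P = 2670 kPa, V = 3.86 L, T = 407 K.
Step 2 — Isochoric: V stays 3.86 L; P/T = const ⇒ T₂ = 902 K, P₂ = 5920 kPa.
W = 0 (no volume change).
ΔU = nCvΔT = 3.05×12.5×(902−407) = 18800 J.
Q = ΔU = 18800 J.
Net over both steps: W = -14800 J, Q = 8460 J, ΔU = 23300 J.

23300 J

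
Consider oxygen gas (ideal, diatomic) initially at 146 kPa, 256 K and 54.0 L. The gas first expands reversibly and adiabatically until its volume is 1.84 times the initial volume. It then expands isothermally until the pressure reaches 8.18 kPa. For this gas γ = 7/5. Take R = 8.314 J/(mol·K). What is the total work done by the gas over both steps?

16800 J

n = P₁V₁/(RT₁) = 146×54.0/(8.314×256) = 3.70 mol.
Step 1 — Adiabatic: TV^(γ−1) = const ⇒ T₂ = 256×(0.543)^0.400 = 201 K; PV^γ = const ⇒ P₂ = 62.2 kPa.
ΔU = nCvΔT = 3.70×20.8×(201−256) = -4270 J.
Q = 0 for an adiabatic process, so W = −ΔU = 4270 J.
State after step 1: P = 62.2 kPa, V = 99.4 L, T = 201 K.
Step 2 — Isothermal: T stays 201 K; PV = const ⇒ V₂ = 755 L, P₂ = 8.18 kPa.
ΔU = 0 (ideal gas, T constant).
W = nRT ln(V₂/V₁) = 3.70×8.314×201×ln(7.60) = 12500 J.
Q = ΔU + W = 12500 J.
Net over both steps: W = 16800 J, Q = 12500 J, ΔU = -4270 J.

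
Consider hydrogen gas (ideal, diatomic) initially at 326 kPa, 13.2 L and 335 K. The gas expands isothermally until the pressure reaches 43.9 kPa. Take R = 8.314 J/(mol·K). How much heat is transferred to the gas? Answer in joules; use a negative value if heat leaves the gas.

8630 J

n = P₁V₁/(RT₁) = 326×13.2/(8.314×335) = 1.55 mol.
Isothermal: T stays 335 K; PV = const ⇒ V₂ = 98.0 L, P₂ = 43.9 kPa.
ΔU = 0 (ideal gas, T constant).
W = nRT ln(V₂/V₁) = 1.55×8.314×335×ln(7.43) = 8630 J.
Q = ΔU + W = 8630 J.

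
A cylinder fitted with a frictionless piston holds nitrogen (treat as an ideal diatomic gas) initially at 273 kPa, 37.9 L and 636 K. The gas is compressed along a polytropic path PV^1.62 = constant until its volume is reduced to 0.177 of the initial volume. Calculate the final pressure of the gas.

Polytropic n=1.62: T₂ = T₁(V₁/V₂)^(n−1) = 636×(5.65)^0.62 = 1860 K; P₂ = P₁(V₁/V₂)^n = 4510 kPa.

4510 kPa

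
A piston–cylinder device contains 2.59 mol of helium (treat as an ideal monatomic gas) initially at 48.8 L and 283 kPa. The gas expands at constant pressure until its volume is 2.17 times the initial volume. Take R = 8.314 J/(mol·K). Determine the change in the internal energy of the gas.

T₁ = P₁V₁/(nR) = 283×48.8/(2.59×8.314) = 641 K.
Isobaric: P stays 283 kPa; V/T = const ⇒ T₂ = 1390 K, V₂ = 106 L.
For an ideal gas ΔU = nCvΔT with Cv = (3/2)R = 12.5 J/(mol·K).
ΔU = 2.59×12.5×(1390−641) = 24200 J.

24200 J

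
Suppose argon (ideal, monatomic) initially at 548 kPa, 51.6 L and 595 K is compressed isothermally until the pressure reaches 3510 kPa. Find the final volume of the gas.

Isothermal: T stays 595 K; PV = const ⇒ V₂ = 8.06 L, P₂ = 3510 kPa.

8.06 L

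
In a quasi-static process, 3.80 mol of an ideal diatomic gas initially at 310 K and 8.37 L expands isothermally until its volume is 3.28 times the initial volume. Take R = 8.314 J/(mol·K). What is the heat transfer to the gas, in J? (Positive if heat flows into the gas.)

P₁ = nRT₁/V₁ = 3.80×8.314×310/8.37 = 1170 kPa.
Isothermal: T stays 310 K; PV = const ⇒ V₂ = 27.5 L, P₂ = 357 kPa.
ΔU = 0 (ideal gas, T constant).
W = nRT ln(V₂/V₁) = 3.80×8.314×310×ln(3.28) = 11600 J.
Q = ΔU + W = 11600 J.

11600 J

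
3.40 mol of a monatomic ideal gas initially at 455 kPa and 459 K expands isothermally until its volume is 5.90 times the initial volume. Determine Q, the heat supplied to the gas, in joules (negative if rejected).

V₁ = nRT₁/P₁ = 3.40×8.314×459/455 = 28.5 L.
Isothermal: T stays 459 K; PV = const ⇒ V₂ = 168 L, P₂ = 77.1 kPa.
ΔU = 0 (ideal gas, T constant).
W = nRT ln(V₂/V₁) = 3.40×8.314×459×ln(5.90) = 23000 J.
Q = ΔU + W = 23000 J.

23000 J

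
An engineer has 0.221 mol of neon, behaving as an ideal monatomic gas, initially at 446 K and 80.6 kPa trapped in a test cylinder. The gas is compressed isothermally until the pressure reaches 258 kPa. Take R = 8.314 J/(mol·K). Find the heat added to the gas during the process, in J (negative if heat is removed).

V₁ = nRT₁/P₁ = 0.221×8.314×446/80.6 = 10.2 L.
Isothermal: T stays 446 K; PV = const ⇒ V₂ = 3.18 L, P₂ = 258 kPa.
ΔU = 0 (ideal gas, T constant).
W = nRT ln(V₂/V₁) = 0.221×8.314×446×ln(0.312) = -953 J.
Q = ΔU + W = -953 J.

-953 J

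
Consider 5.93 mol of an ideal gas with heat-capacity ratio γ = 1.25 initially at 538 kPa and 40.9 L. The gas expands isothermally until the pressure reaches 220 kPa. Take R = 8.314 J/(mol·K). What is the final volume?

100 L

T₁ = P₁V₁/(nR) = 538×40.9/(5.93×8.314) = 446 K.
Isothermal: T stays 446 K; PV = const ⇒ V₂ = 100 L, P₂ = 220 kPa.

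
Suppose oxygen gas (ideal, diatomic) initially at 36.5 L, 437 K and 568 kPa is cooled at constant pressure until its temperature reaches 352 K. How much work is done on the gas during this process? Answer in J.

n = P₁V₁/(RT₁) = 568×36.5/(8.314×437) = 5.71 mol.
Isobaric: P stays 568 kPa; V/T = const ⇒ T₂ = 352 K, V₂ = 29.4 L.
W = PΔV = 568×(29.4−36.5) kPa·L = -4030 J.
Work done on the gas = −W_by = 4030 J.

4030 J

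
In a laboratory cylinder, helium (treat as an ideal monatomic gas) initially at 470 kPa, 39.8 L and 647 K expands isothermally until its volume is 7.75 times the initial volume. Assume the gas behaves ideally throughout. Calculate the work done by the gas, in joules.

38300 J

n = P₁V₁/(RT₁) = 470×39.8/(8.314×647) = 3.48 mol.
Isothermal: T stays 647 K; PV = const ⇒ V₂ = 308 L, P₂ = 60.6 kPa.
W = nRT ln(V₂/V₁) = 3.48×8.314×647×ln(7.75) = 38300 J.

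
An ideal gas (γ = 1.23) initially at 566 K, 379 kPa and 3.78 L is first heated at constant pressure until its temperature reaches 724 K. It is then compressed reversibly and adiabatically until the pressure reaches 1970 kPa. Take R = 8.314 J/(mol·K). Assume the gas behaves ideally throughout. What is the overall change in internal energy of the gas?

4610 J

n = P₁V₁/(RT₁) = 379×3.78/(8.314×566) = 0.304 mol.
Step 1 — Isobaric: P stays 379 kPa; V/T = const ⇒ T₂ = 724 K, V₂ = 4.84 L.
W = PΔV = 379×(4.84−3.78) kPa·L = 400 J.
ΔU = nCvΔT = 0.304×36.1×(724−566) = 1740 J.
Q = ΔU + W = nCpΔT = 2140 J.
State after step 1: P = 379 kPa, V = 4.84 L, T = 724 K.
Step 2 — Adiabatic: T₂/T₁ = (P₂/P₁)^((γ−1)/γ) ⇒ T₂ = 724×(5.20)^0.187 = 985 K; V₂ = 1.27 L.
ΔU = nCvΔT = 0.304×36.1×(985−724) = 2880 J.
Q = 0 for an adiabatic process, so W = −ΔU = -2880 J.
Net over both steps: W = -2480 J, Q = 2140 J, ΔU = 4610 J.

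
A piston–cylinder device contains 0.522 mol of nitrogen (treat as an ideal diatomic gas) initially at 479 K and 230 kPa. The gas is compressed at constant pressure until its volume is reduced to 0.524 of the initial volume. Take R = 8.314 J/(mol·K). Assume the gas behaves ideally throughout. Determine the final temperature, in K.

V₁ = nRT₁/P₁ = 0.522×8.314×479/230 = 9.04 L.
Isobaric: P stays 230 kPa; V/T = const ⇒ T₂ = 251 K, V₂ = 4.74 L.

251 K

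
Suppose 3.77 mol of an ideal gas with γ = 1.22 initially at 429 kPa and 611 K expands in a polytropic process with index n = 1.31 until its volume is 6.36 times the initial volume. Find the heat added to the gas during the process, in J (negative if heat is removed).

V₁ = nRT₁/P₁ = 3.77×8.314×611/429 = 44.6 L.
Polytropic n=1.31: T₂ = T₁(V₁/V₂)^(n−1) = 611×(0.157)^0.31 = 344 K; P₂ = P₁(V₁/V₂)^n = 38.0 kPa.
W = (P₁V₁−P₂V₂)/(n−1) = (429×44.6−38.0×284)/0.31 = 27000 J.
ΔU = nCvΔT = 3.77×37.8×(344−611) = -38000 J.
Q = ΔU + W = -11000 J.

-11000 J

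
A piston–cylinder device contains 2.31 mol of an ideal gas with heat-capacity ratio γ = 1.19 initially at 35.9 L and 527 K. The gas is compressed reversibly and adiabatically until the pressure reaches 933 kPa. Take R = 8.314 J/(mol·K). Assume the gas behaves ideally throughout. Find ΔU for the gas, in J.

P₁ = nRT₁/V₁ = 2.31×8.314×527/35.9 = 282 kPa.
Adiabatic: T₂/T₁ = (P₂/P₁)^((γ−1)/γ) ⇒ T₂ = 527×(3.31)^0.160 = 638 K; V₂ = 13.1 L.
For an ideal gas ΔU = nCvΔT with Cv = R/(γ−1) = 43.8 J/(mol·K).
ΔU = 2.31×43.8×(638−527) = 11200 J.

11200 J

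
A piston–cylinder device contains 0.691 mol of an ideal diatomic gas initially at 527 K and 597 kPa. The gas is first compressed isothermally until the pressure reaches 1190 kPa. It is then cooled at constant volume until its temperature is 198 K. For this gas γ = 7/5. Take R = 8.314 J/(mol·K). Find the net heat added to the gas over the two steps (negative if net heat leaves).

-6810 J

V₁ = nRT₁/P₁ = 0.691×8.314×527/597 = 5.07 L.
Step 1 — Isothermal: T stays 527 K; PV = const ⇒ V₂ = 2.54 L, P₂ = 1190 kPa.
ΔU = 0 (ideal gas, T constant).
W = nRT ln(V₂/V₁) = 0.691×8.314×527×ln(0.502) = -2090 J.
Q = ΔU + W = -2090 J.
State after step 1: P = 1190 kPa, V = 2.54 L, T = 527 K.
Step 2 — Isochoric: V stays 2.54 L; P/T = const ⇒ T₂ = 198 K, P₂ = 447 kPa.
W = 0 (no volume change).
ΔU = nCvΔT = 0.691×20.8×(198−527) = -4730 J.
Q = ΔU = -4730 J.
Net over both steps: W = -2090 J, Q = -6810 J, ΔU = -4730 J.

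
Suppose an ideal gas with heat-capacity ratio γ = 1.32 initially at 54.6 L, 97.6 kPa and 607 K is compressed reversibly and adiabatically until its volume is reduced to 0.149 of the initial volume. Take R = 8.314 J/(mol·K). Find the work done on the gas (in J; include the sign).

n = P₁V₁/(RT₁) = 97.6×54.6/(8.314×607) = 1.06 mol.
Adiabatic: TV^(γ−1) = const ⇒ T₂ = 607×(6.71)^0.320 = 1120 K; PV^γ = const ⇒ P₂ = 1200 kPa.
ΔU = nCvΔT = 1.06×26.0×(1120−607) = 14000 J.
Q = 0 for an adiabatic process, so W = −ΔU = -14000 J.
Work done on the gas = −W_by = 14000 J.

14000 J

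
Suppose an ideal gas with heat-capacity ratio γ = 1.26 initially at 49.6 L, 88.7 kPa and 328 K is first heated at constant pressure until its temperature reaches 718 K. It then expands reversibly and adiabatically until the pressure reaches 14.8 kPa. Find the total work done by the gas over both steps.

16700 J

n = P₁V₁/(RT₁) = 88.7×49.6/(8.314×328) = 1.61 mol.
Step 1 — Isobaric: P stays 88.7 kPa; V/T = const ⇒ T₂ = 718 K, V₂ = 109 L.
W = PΔV = 88.7×(109−49.6) kPa·L = 5230 J.
ΔU = nCvΔT = 1.61×32.0×(718−328) = 20100 J.
Q = ΔU + W = nCpΔT = 25400 J.
State after step 1: P = 88.7 kPa, V = 109 L, T = 718 K.
Step 2 — Adiabatic: T₂/T₁ = (P₂/P₁)^((γ−1)/γ) ⇒ T₂ = 718×(0.167)^0.206 = 496 K; V₂ = 450 L.
ΔU = nCvΔT = 1.61×32.0×(496−718) = -11400 J.
Q = 0 for an adiabatic process, so W = −ΔU = 11400 J.
Net over both steps: W = 16700 J, Q = 25400 J, ΔU = 8680 J.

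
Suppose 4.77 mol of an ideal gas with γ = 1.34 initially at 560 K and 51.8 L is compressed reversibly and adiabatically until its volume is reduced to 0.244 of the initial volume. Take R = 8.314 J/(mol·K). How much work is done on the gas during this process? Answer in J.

40200 J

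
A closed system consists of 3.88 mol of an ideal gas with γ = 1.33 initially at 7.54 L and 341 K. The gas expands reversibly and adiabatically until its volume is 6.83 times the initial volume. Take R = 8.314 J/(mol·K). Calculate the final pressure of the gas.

113 kPa

P₁ = nRT₁/V₁ = 3.88×8.314×341/7.54 = 1460 kPa.
Adiabatic: TV^(γ−1) = const ⇒ T₂ = 341×(0.146)^0.330 = 181 K; PV^γ = const ⇒ P₂ = 113 kPa.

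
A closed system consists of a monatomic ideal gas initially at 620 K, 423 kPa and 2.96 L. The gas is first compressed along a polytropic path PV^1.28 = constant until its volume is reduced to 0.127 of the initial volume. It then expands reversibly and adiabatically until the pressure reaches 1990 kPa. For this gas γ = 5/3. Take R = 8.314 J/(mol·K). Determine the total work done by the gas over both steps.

-2310 J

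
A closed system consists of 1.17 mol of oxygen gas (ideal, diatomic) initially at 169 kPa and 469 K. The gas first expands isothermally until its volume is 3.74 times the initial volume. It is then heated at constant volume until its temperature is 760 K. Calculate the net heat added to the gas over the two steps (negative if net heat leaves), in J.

V₁ = nRT₁/P₁ = 1.17×8.314×469/169 = 27.0 L.
Step 1 — Isothermal: T stays 469 K; PV = const ⇒ V₂ = 101 L, P₂ = 45.2 kPa.
ΔU = 0 (ideal gas, T constant).
W = nRT ln(V₂/V₁) = 1.17×8.314×469×ln(3.74) = 6020 J.
Q = ΔU + W = 6020 J.
State after step 1: P = 45.2 kPa, V = 101 L, T = 469 K.
Step 2 — Isochoric: V stays 101 L; P/T = const ⇒ T₂ = 760 K, P₂ = 73.2 kPa.
W = 0 (no volume change).
ΔU = nCvΔT = 1.17×20.8×(760−469) = 7080 J.
Q = ΔU = 7080 J.
Net over both steps: W = 6020 J, Q = 13100 J, ΔU = 7080 J.

13100 J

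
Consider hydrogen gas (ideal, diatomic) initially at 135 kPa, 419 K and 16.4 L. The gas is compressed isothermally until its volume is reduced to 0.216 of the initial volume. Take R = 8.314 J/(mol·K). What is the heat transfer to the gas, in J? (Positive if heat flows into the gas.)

-3390 J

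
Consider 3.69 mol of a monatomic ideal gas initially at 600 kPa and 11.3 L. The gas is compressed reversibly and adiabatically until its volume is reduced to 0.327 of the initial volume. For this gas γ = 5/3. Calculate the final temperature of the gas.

466 K

T₁ = P₁V₁/(nR) = 600×11.3/(3.69×8.314) = 221 K.
Adiabatic: TV^(γ−1) = const ⇒ T₂ = 221×(3.06)^0.667 = 466 K; PV^γ = const ⇒ P₂ = 3870 kPa.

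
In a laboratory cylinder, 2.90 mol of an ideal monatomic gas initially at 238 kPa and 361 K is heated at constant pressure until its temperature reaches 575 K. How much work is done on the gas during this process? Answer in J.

-5160 J

V₁ = nRT₁/P₁ = 2.90×8.314×361/238 = 36.6 L.
Isobaric: P stays 238 kPa; V/T = const ⇒ T₂ = 575 K, V₂ = 58.3 L.
W = PΔV = 238×(58.3−36.6) kPa·L = 5160 J.
Work done on the gas = −W_by = -5160 J.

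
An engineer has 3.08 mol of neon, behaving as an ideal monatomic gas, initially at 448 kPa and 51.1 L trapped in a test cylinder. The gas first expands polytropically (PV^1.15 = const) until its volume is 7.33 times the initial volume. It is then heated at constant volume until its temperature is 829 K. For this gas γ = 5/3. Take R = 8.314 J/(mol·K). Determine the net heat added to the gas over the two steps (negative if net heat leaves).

36900 J

T₁ = P₁V₁/(nR) = 448×51.1/(3.08×8.314) = 894 K.
Step 1 — Polytropic n=1.15: T₂ = T₁(V₁/V₂)^(n−1) = 894×(0.136)^0.15 = 663 K; P₂ = P₁(V₁/V₂)^n = 45.3 kPa.
W = (P₁V₁−P₂V₂)/(n−1) = (448×51.1−45.3×375)/0.15 = 39400 J.
ΔU = nCvΔT = 3.08×12.5×(663−894) = -8870 J.
Q = ΔU + W = 30600 J.
State after step 1: P = 45.3 kPa, V = 375 L, T = 663 K.
Step 2 — Isochoric: V stays 375 L; P/T = const ⇒ T₂ = 829 K, P₂ = 56.7 kPa.
W = 0 (no volume change).
ΔU = nCvΔT = 3.08×12.5×(829−663) = 6370 J.
Q = ΔU = 6370 J.
Net over both steps: W = 39400 J, Q = 36900 J, ΔU = -2500 J.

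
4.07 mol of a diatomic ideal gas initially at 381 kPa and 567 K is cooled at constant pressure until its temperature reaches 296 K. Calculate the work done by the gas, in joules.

-9170 J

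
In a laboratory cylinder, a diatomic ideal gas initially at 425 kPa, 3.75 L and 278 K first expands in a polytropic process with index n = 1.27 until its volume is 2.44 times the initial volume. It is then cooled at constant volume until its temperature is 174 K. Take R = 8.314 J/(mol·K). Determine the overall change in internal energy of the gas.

-1490 J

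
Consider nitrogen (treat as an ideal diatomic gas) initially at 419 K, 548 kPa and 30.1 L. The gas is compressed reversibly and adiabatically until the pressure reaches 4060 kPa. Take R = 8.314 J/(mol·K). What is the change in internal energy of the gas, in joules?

31800 J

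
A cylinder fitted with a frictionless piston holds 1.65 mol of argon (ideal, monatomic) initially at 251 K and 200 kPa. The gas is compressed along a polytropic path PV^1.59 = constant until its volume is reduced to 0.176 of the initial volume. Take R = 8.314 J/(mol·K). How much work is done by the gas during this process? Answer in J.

V₁ = nRT₁/P₁ = 1.65×8.314×251/200 = 17.2 L.
Polytropic n=1.59: T₂ = T₁(V₁/V₂)^(n−1) = 251×(5.68)^0.59 = 700 K; P₂ = P₁(V₁/V₂)^n = 3170 kPa.
W = (P₁V₁−P₂V₂)/(n−1) = (200×17.2−3170×3.03)/0.59 = -10400 J.

-10400 J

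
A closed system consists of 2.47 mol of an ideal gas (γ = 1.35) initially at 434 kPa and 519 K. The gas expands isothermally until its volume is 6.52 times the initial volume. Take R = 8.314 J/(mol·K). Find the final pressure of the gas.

66.6 kPa

V₁ = nRT₁/P₁ = 2.47×8.314×519/434 = 24.6 L.
Isothermal: T stays 519 K; PV = const ⇒ V₂ = 160 L, P₂ = 66.6 kPa.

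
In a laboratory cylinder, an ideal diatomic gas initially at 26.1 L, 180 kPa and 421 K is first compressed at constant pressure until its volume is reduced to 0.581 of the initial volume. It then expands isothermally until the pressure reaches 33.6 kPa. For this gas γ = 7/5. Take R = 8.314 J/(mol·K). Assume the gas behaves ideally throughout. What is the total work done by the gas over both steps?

2610 J

n = P₁V₁/(RT₁) = 180×26.1/(8.314×421) = 1.34 mol.
Step 1 — Isobaric: P stays 180 kPa; V/T = const ⇒ T₂ = 245 K, V₂ = 15.2 L.
W = PΔV = 180×(15.2−26.1) kPa·L = -1970 J.
ΔU = nCvΔT = 1.34×20.8×(245−421) = -4920 J.
Q = ΔU + W = nCpΔT = -6890 J.
State after step 1: P = 180 kPa, V = 15.2 L, T = 245 K.
Step 2 — Isothermal: T stays 245 K; PV = const ⇒ V₂ = 81.2 L, P₂ = 33.6 kPa.
ΔU = 0 (ideal gas, T constant).
W = nRT ln(V₂/V₁) = 1.34×8.314×245×ln(5.36) = 4580 J.
Q = ΔU + W = 4580 J.
Net over both steps: W = 2610 J, Q = -2310 J, ΔU = -4920 J.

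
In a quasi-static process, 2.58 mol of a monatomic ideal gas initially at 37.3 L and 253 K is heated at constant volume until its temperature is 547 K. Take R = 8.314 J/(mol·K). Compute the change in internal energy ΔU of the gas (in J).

9460 J

P₁ = nRT₁/V₁ = 2.58×8.314×253/37.3 = 145 kPa.
Isochoric: V stays 37.3 L; P/T = const ⇒ T₂ = 547 K, P₂ = 315 kPa.
For an ideal gas ΔU = nCvΔT with Cv = (3/2)R = 12.5 J/(mol·K).
ΔU = 2.58×12.5×(547−253) = 9460 J.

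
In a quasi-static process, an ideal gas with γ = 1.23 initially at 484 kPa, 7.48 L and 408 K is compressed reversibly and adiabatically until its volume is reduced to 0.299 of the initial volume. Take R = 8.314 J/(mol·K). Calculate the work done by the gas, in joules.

-5040 J

n = P₁V₁/(RT₁) = 484×7.48/(8.314×408) = 1.07 mol.
Adiabatic: TV^(γ−1) = const ⇒ T₂ = 408×(3.34)^0.230 = 539 K; PV^γ = const ⇒ P₂ = 2140 kPa.
ΔU = nCvΔT = 1.07×36.1×(539−408) = 5040 J.
Q = 0 for an adiabatic process, so W = −ΔU = -5040 J.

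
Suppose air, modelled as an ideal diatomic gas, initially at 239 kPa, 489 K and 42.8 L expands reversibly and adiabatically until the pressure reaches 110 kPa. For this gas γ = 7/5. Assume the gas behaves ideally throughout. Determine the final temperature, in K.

392 K

Adiabatic: T₂/T₁ = (P₂/P₁)^((γ−1)/γ) ⇒ T₂ = 489×(0.460)^0.286 = 392 K; V₂ = 74.5 L.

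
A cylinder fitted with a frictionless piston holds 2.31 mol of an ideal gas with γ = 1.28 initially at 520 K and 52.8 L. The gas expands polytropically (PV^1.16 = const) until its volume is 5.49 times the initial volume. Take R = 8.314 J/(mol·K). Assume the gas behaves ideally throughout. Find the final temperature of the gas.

396 K

P₁ = nRT₁/V₁ = 2.31×8.314×520/52.8 = 189 kPa.
Polytropic n=1.16: T₂ = T₁(V₁/V₂)^(n−1) = 520×(0.182)^0.16 = 396 K; P₂ = P₁(V₁/V₂)^n = 26.2 kPa.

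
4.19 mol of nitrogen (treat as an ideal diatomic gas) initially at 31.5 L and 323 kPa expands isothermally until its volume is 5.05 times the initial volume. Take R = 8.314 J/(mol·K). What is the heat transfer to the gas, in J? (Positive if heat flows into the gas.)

16500 J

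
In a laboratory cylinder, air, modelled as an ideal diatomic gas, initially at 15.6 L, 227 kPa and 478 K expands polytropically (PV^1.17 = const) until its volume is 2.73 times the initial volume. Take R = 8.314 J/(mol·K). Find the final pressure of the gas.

Polytropic n=1.17: T₂ = T₁(V₁/V₂)^(n−1) = 478×(0.366)^0.17 = 403 K; P₂ = P₁(V₁/V₂)^n = 70.1 kPa.

70.1 kPa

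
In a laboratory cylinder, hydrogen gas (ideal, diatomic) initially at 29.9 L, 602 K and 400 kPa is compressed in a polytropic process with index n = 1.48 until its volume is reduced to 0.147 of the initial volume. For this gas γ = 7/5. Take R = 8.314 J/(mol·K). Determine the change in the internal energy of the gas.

n = P₁V₁/(RT₁) = 400×29.9/(8.314×602) = 2.39 mol.
Polytropic n=1.48: T₂ = T₁(V₁/V₂)^(n−1) = 602×(6.80)^0.48 = 1510 K; P₂ = P₁(V₁/V₂)^n = 6830 kPa.
For an ideal gas ΔU = nCvΔT with Cv = (5/2)R = 20.8 J/(mol·K).
ΔU = 2.39×20.8×(1510−602) = 45200 J.

45200 J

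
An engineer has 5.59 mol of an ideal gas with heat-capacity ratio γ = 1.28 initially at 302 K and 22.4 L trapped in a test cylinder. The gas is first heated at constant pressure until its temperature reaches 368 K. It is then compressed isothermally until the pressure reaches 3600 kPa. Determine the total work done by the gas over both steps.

-26800 J

P₁ = nRT₁/V₁ = 5.59×8.314×302/22.4 = 627 kPa.
Step 1 — Isobaric: P stays 627 kPa; V/T = const ⇒ T₂ = 368 K, V₂ = 27.3 L.
W = PΔV = 627×(27.3−22.4) kPa·L = 3070 J.
ΔU = nCvΔT = 5.59×29.7×(368−302) = 11000 J.
Q = ΔU + W = nCpΔT = 14000 J.
State after step 1: P = 627 kPa, V = 27.3 L, T = 368 K.
Step 2 — Isothermal: T stays 368 K; PV = const ⇒ V₂ = 4.75 L, P₂ = 3600 kPa.
ΔU = 0 (ideal gas, T constant).
W = nRT ln(V₂/V₁) = 5.59×8.314×368×ln(0.174) = -29900 J.
Q = ΔU + W = -29900 J.
Net over both steps: W = -26800 J, Q = -15900 J, ΔU = 11000 J.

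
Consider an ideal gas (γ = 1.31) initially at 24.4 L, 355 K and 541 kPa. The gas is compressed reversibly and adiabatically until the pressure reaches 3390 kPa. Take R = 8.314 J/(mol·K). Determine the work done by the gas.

-23200 J

n = P₁V₁/(RT₁) = 541×24.4/(8.314×355) = 4.47 mol.
Adiabatic: T₂/T₁ = (P₂/P₁)^((γ−1)/γ) ⇒ T₂ = 355×(6.27)^0.237 = 548 K; V₂ = 6.01 L.
ΔU = nCvΔT = 4.47×26.8×(548−355) = 23200 J.
Q = 0 for an adiabatic process, so W = −ΔU = -23200 J.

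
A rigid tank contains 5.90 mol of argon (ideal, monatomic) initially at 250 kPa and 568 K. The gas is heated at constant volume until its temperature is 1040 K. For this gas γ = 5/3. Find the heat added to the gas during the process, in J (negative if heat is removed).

V₁ = nRT₁/P₁ = 5.90×8.314×568/250 = 111 L.
Isochoric: V stays 111 L; P/T = const ⇒ T₂ = 1040 K, P₂ = 458 kPa.
W = 0 (no volume change).
ΔU = nCvΔT = 5.90×12.5×(1040−568) = 34700 J.
Q = ΔU = 34700 J.

34700 J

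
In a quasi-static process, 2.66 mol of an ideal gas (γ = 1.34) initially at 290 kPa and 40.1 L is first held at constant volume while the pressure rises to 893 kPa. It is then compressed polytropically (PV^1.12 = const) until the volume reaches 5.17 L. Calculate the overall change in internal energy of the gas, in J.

100000 J

T₁ = P₁V₁/(nR) = 290×40.1/(2.66×8.314) = 526 K.
Step 1 — Isochoric: V stays 40.1 L; P/T = const ⇒ T₂ = 1620 K, P₂ = 893 kPa.
W = 0 (no volume change).
ΔU = nCvΔT = 2.66×24.5×(1620−526) = 71100 J.
Q = ΔU = 71100 J.
State after step 1: P = 893 kPa, V = 40.1 L, T = 1620 K.
Step 2 — Polytropic n=1.12: T₂ = T₁(V₁/V₂)^(n−1) = 1620×(7.76)^0.12 = 2070 K; P₂ = P₁(V₁/V₂)^n = 8860 kPa.
W = (P₁V₁−P₂V₂)/(n−1) = (893×40.1−8860×5.17)/0.12 = -83200 J.
ΔU = nCvΔT = 2.66×24.5×(2070−1620) = 29300 J.
Q = ΔU + W = -53800 J.
Net over both steps: W = -83200 J, Q = 17300 J, ΔU = 100000 J.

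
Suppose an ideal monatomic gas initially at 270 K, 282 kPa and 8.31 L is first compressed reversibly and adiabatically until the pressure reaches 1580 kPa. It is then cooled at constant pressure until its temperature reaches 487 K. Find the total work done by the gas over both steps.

-3930 J

n = P₁V₁/(RT₁) = 282×8.31/(8.314×270) = 1.04 mol.
Step 1 — Adiabatic: T₂/T₁ = (P₂/P₁)^((γ−1)/γ) ⇒ T₂ = 270×(5.60)^0.400 = 538 K; V₂ = 2.95 L.
ΔU = nCvΔT = 1.04×12.5×(538−270) = 3490 J.
Q = 0 for an adiabatic process, so W = −ΔU = -3490 J.
State after step 1: P = 1580 kPa, V = 2.95 L, T = 538 K.
Step 2 — Isobaric: P stays 1580 kPa; V/T = const ⇒ T₂ = 487 K, V₂ = 2.68 L.
W = PΔV = 1580×(2.68−2.95) kPa·L = -442 J.
ΔU = nCvΔT = 1.04×12.5×(487−538) = -663 J.
Q = ΔU + W = nCpΔT = -1110 J.
Net over both steps: W = -3930 J, Q = -1110 J, ΔU = 2830 J.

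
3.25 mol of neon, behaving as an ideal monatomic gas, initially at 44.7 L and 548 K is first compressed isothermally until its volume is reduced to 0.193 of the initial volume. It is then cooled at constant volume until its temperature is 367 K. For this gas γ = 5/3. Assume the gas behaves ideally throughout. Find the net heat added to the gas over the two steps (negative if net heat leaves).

-31700 J

P₁ = nRT₁/V₁ = 3.25×8.314×548/44.7 = 331 kPa.
Step 1 — Isothermal: T stays 548 K; PV = const ⇒ V₂ = 8.63 L, P₂ = 1720 kPa.
ΔU = 0 (ideal gas, T constant).
W = nRT ln(V₂/V₁) = 3.25×8.314×548×ln(0.193) = -24400 J.
Q = ΔU + W = -24400 J.
State after step 1: P = 1720 kPa, V = 8.63 L, T = 548 K.
Step 2 — Isochoric: V stays 8.63 L; P/T = const ⇒ T₂ = 367 K, P₂ = 1150 kPa.
W = 0 (no volume change).
ΔU = nCvΔT = 3.25×12.5×(367−548) = -7340 J.
Q = ΔU = -7340 J.
Net over both steps: W = -24400 J, Q = -31700 J, ΔU = -7340 J.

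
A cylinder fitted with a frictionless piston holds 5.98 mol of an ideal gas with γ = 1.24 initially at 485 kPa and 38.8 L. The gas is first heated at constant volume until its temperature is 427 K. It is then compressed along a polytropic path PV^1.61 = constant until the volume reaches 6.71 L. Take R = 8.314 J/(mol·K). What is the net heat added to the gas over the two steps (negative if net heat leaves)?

T₁ = P₁V₁/(nR) = 485×38.8/(5.98×8.314) = 378 K.
Step 1 — Isochoric: V stays 38.8 L; P/T = const ⇒ T₂ = 427 K, P₂ = 547 kPa.
W = 0 (no volume change).
ΔU = nCvΔT = 5.98×34.6×(427−378) = 10000 J.
Q = ΔU = 10000 J.
State after step 1: P = 547 kPa, V = 38.8 L, T = 427 K.
Step 2 — Polytropic n=1.61: T₂ = T₁(V₁/V₂)^(n−1) = 427×(5.78)^0.61 = 1250 K; P₂ = P₁(V₁/V₂)^n = 9230 kPa.
W = (P₁V₁−P₂V₂)/(n−1) = (547×38.8−9230×6.71)/0.61 = -66700 J.
ΔU = nCvΔT = 5.98×34.6×(1250−427) = 170000 J.
Q = ΔU + W = 103000 J.
Net over both steps: W = -66700 J, Q = 113000 J, ΔU = 180000 J.

113000 J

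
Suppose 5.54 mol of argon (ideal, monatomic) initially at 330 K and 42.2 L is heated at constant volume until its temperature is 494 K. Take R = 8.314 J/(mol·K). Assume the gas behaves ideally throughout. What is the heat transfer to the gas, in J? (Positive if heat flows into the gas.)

11300 J

P₁ = nRT₁/V₁ = 5.54×8.314×330/42.2 = 360 kPa.
Isochoric: V stays 42.2 L; P/T = const ⇒ T₂ = 494 K, P₂ = 539 kPa.
W = 0 (no volume change).
ΔU = nCvΔT = 5.54×12.5×(494−330) = 11300 J.
Q = ΔU = 11300 J.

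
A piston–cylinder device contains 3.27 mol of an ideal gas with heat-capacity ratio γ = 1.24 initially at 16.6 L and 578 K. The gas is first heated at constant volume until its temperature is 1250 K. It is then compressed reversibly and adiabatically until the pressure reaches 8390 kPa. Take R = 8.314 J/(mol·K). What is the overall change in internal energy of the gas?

121000 J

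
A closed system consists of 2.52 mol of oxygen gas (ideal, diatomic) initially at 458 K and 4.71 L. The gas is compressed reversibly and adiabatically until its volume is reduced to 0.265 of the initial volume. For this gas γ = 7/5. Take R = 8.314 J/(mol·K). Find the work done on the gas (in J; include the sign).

P₁ = nRT₁/V₁ = 2.52×8.314×458/4.71 = 2040 kPa.
Adiabatic: TV^(γ−1) = const ⇒ T₂ = 458×(3.77)^0.400 = 779 K; PV^γ = const ⇒ P₂ = 13100 kPa.
ΔU = nCvΔT = 2.52×20.8×(779−458) = 16800 J.
Q = 0 for an adiabatic process, so W = −ΔU = -16800 J.
Work done on the gas = −W_by = 16800 J.

16800 J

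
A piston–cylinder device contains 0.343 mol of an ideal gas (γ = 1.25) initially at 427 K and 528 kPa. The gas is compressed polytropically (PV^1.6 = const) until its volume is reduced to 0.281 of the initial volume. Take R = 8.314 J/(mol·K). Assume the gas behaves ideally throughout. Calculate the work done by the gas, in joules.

V₁ = nRT₁/P₁ = 0.343×8.314×427/528 = 2.31 L.
Polytropic n=1.6: T₂ = T₁(V₁/V₂)^(n−1) = 427×(3.56)^0.60 = 915 K; P₂ = P₁(V₁/V₂)^n = 4020 kPa.
W = (P₁V₁−P₂V₂)/(n−1) = (528×2.31−4020×0.648)/0.60 = -2320 J.

-2320 J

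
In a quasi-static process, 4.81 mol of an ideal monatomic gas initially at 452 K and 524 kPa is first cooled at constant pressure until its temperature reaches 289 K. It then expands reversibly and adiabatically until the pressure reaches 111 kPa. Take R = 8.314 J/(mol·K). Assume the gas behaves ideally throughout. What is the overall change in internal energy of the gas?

V₁ = nRT₁/P₁ = 4.81×8.314×452/524 = 34.5 L.
Step 1 — Isobaric: P stays 524 kPa; V/T = const ⇒ T₂ = 289 K, V₂ = 22.1 L.
W = PΔV = 524×(22.1−34.5) kPa·L = -6520 J.
ΔU = nCvΔT = 4.81×12.5×(289−452) = -9780 J.
Q = ΔU + W = nCpΔT = -16300 J.
State after step 1: P = 524 kPa, V = 22.1 L, T = 289 K.
Step 2 — Adiabatic: T₂/T₁ = (P₂/P₁)^((γ−1)/γ) ⇒ T₂ = 289×(0.212)^0.400 = 155 K; V₂ = 56.0 L.
ΔU = nCvΔT = 4.81×12.5×(155−289) = -8020 J.
Q = 0 for an adiabatic process, so W = −ΔU = 8020 J.
Net over both steps: W = 1500 J, Q = -16300 J, ΔU = -17800 J.

-17800 J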